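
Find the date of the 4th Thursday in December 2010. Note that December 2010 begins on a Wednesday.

23 December 2010

December 2010 begins on a Wednesday, so the first Thursday is December 2 (1 day later).
The 4th Thursday is 3 weeks later: 2 + 21 = 23.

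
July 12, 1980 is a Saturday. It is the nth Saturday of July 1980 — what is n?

2nd

Day 12 falls in week ⌈12/7⌉ of the month.
Days 1–7 hold the 1st Saturday, 8–14 the 2nd, 15–21 the 3rd, 22–28 the 4th, 29–31 the 5th.
12 is in the range for the 2nd.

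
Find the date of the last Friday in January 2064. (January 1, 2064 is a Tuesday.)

January 2064 begins on a Tuesday, so the first Friday is January 4 (3 days later).
January 2064 has 31 days. Adding weeks: 4, 11, 18, 25 — the last one ≤ 31 is the 25th.

January 25, 2064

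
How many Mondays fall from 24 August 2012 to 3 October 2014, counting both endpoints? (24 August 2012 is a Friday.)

24 August 2012 is a Friday; the first Monday on or after it is 27 August 2012 (3 days later).
From 27 August 2012 to 3 October 2014: 126 + 365 + 276 = 767 days (rest of 2012, 2013, to 3 October 2014 in 2014).
767 ÷ 7 = 109 full weeks with remainder 4, so 109 more Mondays after the first → 110.

110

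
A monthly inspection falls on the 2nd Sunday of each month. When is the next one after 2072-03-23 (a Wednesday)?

March 2072 starts on a Tuesday; its first Sunday is the 6th, so the 2nd Sunday is the 13th — 2072-03-13.
That is not after 2072-03-23, so look at April 2072.
April 2072 starts on a Friday; its first Sunday is the 3rd, so the 2nd Sunday is the 10th — 2072-04-10.

2072-04-10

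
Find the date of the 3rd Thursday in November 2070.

The first Thursday of November 2070 is November 6.
The 3rd Thursday is 2 weeks later: 6 + 14 = 20.

November 20, 2070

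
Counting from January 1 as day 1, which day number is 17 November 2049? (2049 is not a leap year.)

321

Days in months before November: 31 + 28 + 31 + 30 + 31 + 30 + 31 + 31 + 30 + 31 = 304.
Plus 17 days into November → day 321.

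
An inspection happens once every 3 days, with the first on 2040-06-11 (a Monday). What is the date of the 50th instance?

The 50th occurrence is 49 intervals after the first: 49 × 3 = 147 days after 2040-06-11.
June has 30 days — 19 days to the end of June leaves 128.
July has 31 days (97 left).
August has 31 days (66 left).
September has 30 days (36 left).
October has 31 days (5 left).
5 days into November → 2040-11-05.

2040-11-05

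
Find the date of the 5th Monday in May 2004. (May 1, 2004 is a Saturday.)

May 2004 begins on a Saturday, so the first Monday is May 3 (2 days later).
The 5th Monday is 4 weeks later: 3 + 28 = 31.

2004-05-31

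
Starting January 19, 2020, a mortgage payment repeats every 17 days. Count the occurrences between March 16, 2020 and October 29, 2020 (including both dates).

Occurrences land 17·i days after January 19, 2020 for i = 0, 1, 2, …
March 16, 2020 is 57 days after the start; 57 ÷ 17 = 3 remainder 6; since the remainder is 6, round up to i = 4. First occurrence in the window: #5 on March 27, 2020 (4×17 = 68 days in).
October 29, 2020 is 284 days after the start; 284 ÷ 17 = 16 remainder 12. Last occurrence in the window: #17 on October 17, 2020.
Occurrences #5 through #17: 13 in total.

13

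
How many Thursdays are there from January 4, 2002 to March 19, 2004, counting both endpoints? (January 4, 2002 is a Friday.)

January 4, 2002 is a Friday; the first Thursday on or after it is January 10, 2002 (6 days later).
From January 10, 2002 to March 19, 2004: 355 + 365 + 79 = 799 days (rest of 2002, 2003, to March 19, 2004 in 2004).
799 ÷ 7 = 114 full weeks with remainder 1, so 114 more Thursdays after the first → 115.

115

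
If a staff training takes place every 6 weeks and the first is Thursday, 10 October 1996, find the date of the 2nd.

21 November 1996

The 2nd occurrence is 1 interval after the first: 1 × 42 = 42 days after 10 October 1996.
October has 31 days — 21 days to the end of October leaves 21.
21 days into November → 21 November 1996.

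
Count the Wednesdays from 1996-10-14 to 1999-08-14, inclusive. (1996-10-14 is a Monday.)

148

1996-10-14 is a Monday; the first Wednesday on or after it is 1996-10-16 (2 days later).
From 1996-10-16 to 1999-08-14: 76 + 365 + 365 + 226 = 1032 days (rest of 1996, 1997, 1998, to 1999-08-14 in 1999).
1032 ÷ 7 = 147 full weeks with remainder 3, so 147 more Wednesdays after the first → 148.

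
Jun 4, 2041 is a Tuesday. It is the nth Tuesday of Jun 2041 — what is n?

Day 4 falls in week ⌈4/7⌉ of the month.
Days 1–7 hold the 1st Tuesday, 8–14 the 2nd, 15–21 the 3rd, 22–28 the 4th, 29–31 the 5th.
4 is in the range for the 1st.

1st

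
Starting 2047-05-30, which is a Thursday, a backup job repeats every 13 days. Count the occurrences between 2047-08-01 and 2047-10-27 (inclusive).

Occurrences land 13·i days after 2047-05-30 for i = 0, 1, 2, …
2047-08-01 is 63 days after the start; 63 ÷ 13 = 4 remainder 11; since the remainder is 11, round up to i = 5. First occurrence in the window: #6 on 2047-08-03 (5×13 = 65 days in).
2047-10-27 is 150 days after the start; 150 ÷ 13 = 11 remainder 7. Last occurrence in the window: #12 on 2047-10-20.
Occurrences #6 through #12: 7 in total.

7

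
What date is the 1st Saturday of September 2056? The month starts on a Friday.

September 2056 begins on a Friday, so the first Saturday is September 2 (1 day later).

2056-09-02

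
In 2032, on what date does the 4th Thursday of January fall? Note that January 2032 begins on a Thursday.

2032-01-22

January 2032 begins on a Thursday, so the first Thursday is January 1.
The 4th Thursday is 3 weeks later: 1 + 21 = 22.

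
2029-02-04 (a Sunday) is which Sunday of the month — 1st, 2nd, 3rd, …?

1st

Day 4 falls in week ⌈4/7⌉ of the month.
Days 1–7 hold the 1st Sunday, 8–14 the 2nd, 15–21 the 3rd, 22–28 the 4th, 29–31 the 5th.
4 is in the range for the 1st.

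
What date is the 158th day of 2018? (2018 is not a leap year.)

June 7, 2018

January has 31 days (158 − 31 = 127 remain).
February has 28 days (127 − 28 = 99 remain).
March has 31 days (99 − 31 = 68 remain).
April has 30 days (68 − 30 = 38 remain).
May has 31 days (38 − 31 = 7 remain).
7 into June → June 7.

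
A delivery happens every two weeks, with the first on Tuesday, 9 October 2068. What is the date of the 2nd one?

The 2nd occurrence is 1 interval after the first: 1 × 14 = 14 days after 9 October 2068.
14 days later is 23 October 2068.

23 October 2068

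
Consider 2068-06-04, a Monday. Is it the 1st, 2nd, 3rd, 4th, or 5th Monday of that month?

1st

Day 4 falls in week ⌈4/7⌉ of the month.
Days 1–7 hold the 1st Monday, 8–14 the 2nd, 15–21 the 3rd, 22–28 the 4th, 29–31 the 5th.
4 is in the range for the 1st.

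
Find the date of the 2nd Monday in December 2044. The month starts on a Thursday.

December 2044 begins on a Thursday, so the first Monday is December 5 (4 days later).
The 2nd Monday is 1 weeks later: 5 + 7 = 12.

2044-12-12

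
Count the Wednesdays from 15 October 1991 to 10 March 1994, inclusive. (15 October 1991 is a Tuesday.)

15 October 1991 is a Tuesday; the first Wednesday on or after it is 16 October 1991 (1 day later).
From 16 October 1991 to 10 March 1994: 76 + 366 + 365 + 69 = 876 days (rest of 1991, 1992, 1993, to 10 March 1994 in 1994).
876 ÷ 7 = 125 full weeks with remainder 1, so 125 more Wednesdays after the first → 126.

126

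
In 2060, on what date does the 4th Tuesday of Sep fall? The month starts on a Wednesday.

Sep 2060 begins on a Wednesday, so the first Tuesday is Sep 7 (6 days later).
The 4th Tuesday is 3 weeks later: 7 + 21 = 28.

Sep 28, 2060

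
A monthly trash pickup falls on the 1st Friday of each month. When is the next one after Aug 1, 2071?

Aug 7, 2071

Aug 2071 starts on a Saturday, so its 1st Friday is Aug 7, 2071 (6 days in).
Aug 7, 2071 is after Aug 1, 2071, so that is the next one.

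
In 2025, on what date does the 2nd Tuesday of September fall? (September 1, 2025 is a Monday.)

September 2025 begins on a Monday, so the first Tuesday is September 2 (1 day later).
The 2nd Tuesday is 1 weeks later: 2 + 7 = 9.

September 9, 2025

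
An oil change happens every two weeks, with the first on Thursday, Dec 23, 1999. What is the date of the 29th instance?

The 29th occurrence is 28 intervals after the first: 28 × 14 = 392 days after Dec 23, 1999.
Dec has 31 days — 8 days to the end of Dec leaves 384.
Jan has 31 days (353 left).
Feb has 29 days (324 left).
Mar has 31 days (293 left).
Apr has 30 days (263 left).
May has 31 days (232 left).
Jun has 30 days (202 left).
Jul has 31 days (171 left).
Aug has 31 days (140 left).
Sep has 30 days (110 left).
Oct has 31 days (79 left).
Nov has 30 days (49 left).
Dec has 31 days (18 left).
18 days into Jan → Jan 18, 2001.

Jan 18, 2001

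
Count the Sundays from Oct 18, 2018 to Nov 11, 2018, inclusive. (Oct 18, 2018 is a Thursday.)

4

Oct 18, 2018 is a Thursday; the first Sunday on or after it is Oct 21, 2018 (3 days later).
From Oct 21, 2018 to Nov 11, 2018: 10 + 11 = 21 days (rest of Oct, Nov).
21 ÷ 7 = 3 full weeks with remainder 0, so 3 more Sundays after the first → 4.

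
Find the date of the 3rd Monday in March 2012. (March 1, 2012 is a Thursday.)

19 March 2012

March 2012 begins on a Thursday, so the first Monday is March 5 (4 days later).
The 3rd Monday is 2 weeks later: 5 + 14 = 19.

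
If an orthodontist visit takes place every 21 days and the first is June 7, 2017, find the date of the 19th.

The 19th occurrence is 18 intervals after the first: 18 × 21 = 378 days after June 7, 2017.
June has 30 days — 23 days to the end of June leaves 355.
July has 31 days (324 left).
August has 31 days (293 left).
September has 30 days (263 left).
October has 31 days (232 left).
November has 30 days (202 left).
December has 31 days (171 left).
January has 31 days (140 left).
February has 28 days (112 left).
March has 31 days (81 left).
April has 30 days (51 left).
May has 31 days (20 left).
20 days into June → June 20, 2018.

June 20, 2018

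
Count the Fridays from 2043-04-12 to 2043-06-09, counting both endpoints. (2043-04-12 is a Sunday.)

2043-04-12 is a Sunday; the first Friday on or after it is 2043-04-17 (5 days later).
From 2043-04-17 to 2043-06-09: 13 + 31 + 9 = 53 days (rest of April, May, June).
53 ÷ 7 = 7 full weeks with remainder 4, so 7 more Fridays after the first → 8.

8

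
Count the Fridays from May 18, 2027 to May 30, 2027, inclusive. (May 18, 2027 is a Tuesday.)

May 18, 2027 is a Tuesday; the first Friday on or after it is May 21, 2027 (3 days later).
From May 21, 2027 to May 30, 2027 is 30 − 21 = 9 days.
9 ÷ 7 = 1 full weeks with remainder 2, so 1 more Fridays after the first → 2.

2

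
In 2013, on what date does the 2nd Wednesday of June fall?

The first Wednesday of June 2013 is June 5.
The 2nd Wednesday is 1 weeks later: 5 + 7 = 12.

June 12, 2013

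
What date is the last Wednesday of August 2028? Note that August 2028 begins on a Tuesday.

30 August 2028

August 2028 begins on a Tuesday, so the first Wednesday is August 2 (1 day later).
August 2028 has 31 days. Adding weeks: 2, 9, 16, 23, 30 — the last one ≤ 31 is the 30th.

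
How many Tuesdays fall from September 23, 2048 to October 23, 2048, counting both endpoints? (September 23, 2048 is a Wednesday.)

4

September 23, 2048 is a Wednesday; the first Tuesday on or after it is September 29, 2048 (6 days later).
From September 29, 2048 to October 23, 2048: 1 + 23 = 24 days (rest of September, October).
24 ÷ 7 = 3 full weeks with remainder 3, so 3 more Tuesdays after the first → 4.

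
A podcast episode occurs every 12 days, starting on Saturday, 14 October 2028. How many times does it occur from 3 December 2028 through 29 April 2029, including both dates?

12

Occurrences land 12·i days after 14 October 2028 for i = 0, 1, 2, …
3 December 2028 is 50 days after the start; 50 ÷ 12 = 4 remainder 2; since the remainder is 2, round up to i = 5. First occurrence in the window: #6 on 13 December 2028 (5×12 = 60 days in).
29 April 2029 is 197 days after the start; 197 ÷ 12 = 16 remainder 5. Last occurrence in the window: #17 on 24 April 2029.
Occurrences #6 through #17: 12 in total.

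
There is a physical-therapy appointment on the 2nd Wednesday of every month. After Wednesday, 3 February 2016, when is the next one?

February 2016 starts on a Monday; its first Wednesday is the 3rd, so the 2nd Wednesday is the 10th — 10 February 2016.
10 February 2016 is after 3 February 2016, so that is the next one.

10 February 2016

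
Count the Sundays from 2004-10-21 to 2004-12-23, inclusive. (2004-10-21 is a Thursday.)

2004-10-21 is a Thursday; the first Sunday on or after it is 2004-10-24 (3 days later).
From 2004-10-24 to 2004-12-23: 7 + 30 + 23 = 60 days (rest of October, November, December).
60 ÷ 7 = 8 full weeks with remainder 4, so 8 more Sundays after the first → 9.

9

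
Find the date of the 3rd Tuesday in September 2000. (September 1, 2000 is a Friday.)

September 2000 begins on a Friday, so the first Tuesday is September 5 (4 days later).
The 3rd Tuesday is 2 weeks later: 5 + 14 = 19.

September 19, 2000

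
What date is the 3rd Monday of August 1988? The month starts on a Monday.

15 August 1988

August 1988 begins on a Monday, so the first Monday is August 1.
The 3rd Monday is 2 weeks later: 1 + 14 = 15.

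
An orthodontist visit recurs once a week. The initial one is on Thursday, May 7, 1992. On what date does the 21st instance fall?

September 24, 1992

The 21st occurrence is 20 intervals after the first: 20 × 7 = 140 days after May 7, 1992.
May has 31 days — 24 days to the end of May leaves 116.
June has 30 days (86 left).
July has 31 days (55 left).
August has 31 days (24 left).
24 days into September → September 24, 1992.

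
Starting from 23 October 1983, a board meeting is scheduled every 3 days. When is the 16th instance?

7 December 1983

The 16th occurrence is 15 intervals after the first: 15 × 3 = 45 days after 23 October 1983.
October has 31 days — 8 days to the end of October leaves 37.
November has 30 days (7 left).
7 days into December → 7 December 1983.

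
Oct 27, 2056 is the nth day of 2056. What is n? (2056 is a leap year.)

Days in months before Oct: 31 + 29 + 31 + 30 + 31 + 30 + 31 + 31 + 30 = 274.
Plus 27 days into Oct → day 301.

301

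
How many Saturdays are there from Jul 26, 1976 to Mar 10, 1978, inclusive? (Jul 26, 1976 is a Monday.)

84

Jul 26, 1976 is a Monday; the first Saturday on or after it is Jul 31, 1976 (5 days later).
From Jul 31, 1976 to Mar 10, 1978: 153 + 365 + 69 = 587 days (rest of 1976, 1977, to Mar 10, 1978 in 1978).
587 ÷ 7 = 83 full weeks with remainder 6, so 83 more Saturdays after the first → 84.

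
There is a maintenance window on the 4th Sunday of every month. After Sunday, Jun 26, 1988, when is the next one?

Jun 1988 starts on a Wednesday; its first Sunday is the 5th, so the 4th Sunday is the 26th — Jun 26, 1988.
That is not after Jun 26, 1988, so look at Jul 1988.
Jul 1988 starts on a Friday; its first Sunday is the 3rd, so the 4th Sunday is the 24th — Jul 24, 1988.

Jul 24, 1988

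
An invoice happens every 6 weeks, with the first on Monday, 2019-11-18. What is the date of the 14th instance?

The 14th occurrence is 13 intervals after the first: 13 × 42 = 546 days after 2019-11-18.
November has 30 days — 12 days to the end of November leaves 534.
From end of November to end of 2019 is 31 days (503 left).
2020 has 366 days (137 left).
January has 31 days (106 left).
February has 28 days (78 left).
March has 31 days (47 left).
April has 30 days (17 left).
17 days into May → 2021-05-17.

2021-05-17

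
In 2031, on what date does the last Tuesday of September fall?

2031-09-30

The first Tuesday of September 2031 is September 2.
September 2031 has 30 days. Adding weeks: 2, 9, 16, 23, 30 — the last one ≤ 30 is the 30th.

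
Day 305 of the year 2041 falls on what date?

1 November 2041

January has 31 days (305 − 31 = 274 remain).
February has 28 days (274 − 28 = 246 remain).
March has 31 days (246 − 31 = 215 remain).
April has 30 days (215 − 30 = 185 remain).
May has 31 days (185 − 31 = 154 remain).
June has 30 days (154 − 30 = 124 remain).
July has 31 days (124 − 31 = 93 remain).
August has 31 days (93 − 31 = 62 remain).
September has 30 days (62 − 30 = 32 remain).
October has 31 days (32 − 31 = 1 remain).
1 into November → November 1.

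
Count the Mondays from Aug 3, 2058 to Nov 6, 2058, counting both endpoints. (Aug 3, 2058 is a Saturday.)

Aug 3, 2058 is a Saturday; the first Monday on or after it is Aug 5, 2058 (2 days later).
From Aug 5, 2058 to Nov 6, 2058: 26 + 30 + 31 + 6 = 93 days (rest of Aug, Sep, Oct, Nov).
93 ÷ 7 = 13 full weeks with remainder 2, so 13 more Mondays after the first → 14.

14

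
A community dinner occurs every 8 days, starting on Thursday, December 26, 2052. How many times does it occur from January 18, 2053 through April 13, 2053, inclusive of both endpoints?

11

Occurrences land 8·i days after December 26, 2052 for i = 0, 1, 2, …
January 18, 2053 is 23 days after the start; 23 ÷ 8 = 2 remainder 7; since the remainder is 7, round up to i = 3. First occurrence in the window: #4 on January 19, 2053 (3×8 = 24 days in).
April 13, 2053 is 108 days after the start; 108 ÷ 8 = 13 remainder 4. Last occurrence in the window: #14 on April 9, 2053.
Occurrences #4 through #14: 11 in total.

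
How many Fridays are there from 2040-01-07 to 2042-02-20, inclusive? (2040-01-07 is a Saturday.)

2040-01-07 is a Saturday; the first Friday on or after it is 2040-01-13 (6 days later).
From 2040-01-13 to 2042-02-20: 353 + 365 + 51 = 769 days (rest of 2040, 2041, to 2042-02-20 in 2042).
769 ÷ 7 = 109 full weeks with remainder 6, so 109 more Fridays after the first → 110.

110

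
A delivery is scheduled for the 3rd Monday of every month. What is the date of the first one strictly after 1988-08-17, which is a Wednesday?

1988-09-19

August 1988 starts on a Monday; its first Monday is the 1st, so the 3rd Monday is the 15th — 1988-08-15.
That is not after 1988-08-17, so look at September 1988.
September 1988 starts on a Thursday; its first Monday is the 5th, so the 3rd Monday is the 19th — 1988-09-19.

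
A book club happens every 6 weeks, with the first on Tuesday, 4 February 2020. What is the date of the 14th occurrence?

The 14th occurrence is 13 intervals after the first: 13 × 42 = 546 days after 4 February 2020.
February has 29 days — 25 days to the end of February leaves 521.
From end of February to end of 2020 is 306 days (215 left).
January has 31 days (184 left).
February has 28 days (156 left).
March has 31 days (125 left).
April has 30 days (95 left).
May has 31 days (64 left).
June has 30 days (34 left).
July has 31 days (3 left).
3 days into August → 3 August 2021.

3 August 2021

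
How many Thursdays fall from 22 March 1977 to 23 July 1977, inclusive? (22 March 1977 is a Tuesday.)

18

22 March 1977 is a Tuesday; the first Thursday on or after it is 24 March 1977 (2 days later).
From 24 March 1977 to 23 July 1977: 7 + 30 + 31 + 30 + 23 = 121 days (rest of March, April, May, June, July).
121 ÷ 7 = 17 full weeks with remainder 2, so 17 more Thursdays after the first → 18.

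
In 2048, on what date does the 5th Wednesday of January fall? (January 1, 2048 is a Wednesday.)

January 2048 begins on a Wednesday, so the first Wednesday is January 1.
The 5th Wednesday is 4 weeks later: 1 + 28 = 29.

2048-01-29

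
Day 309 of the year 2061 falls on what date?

January has 31 days (309 − 31 = 278 remain).
February has 28 days (278 − 28 = 250 remain).
March has 31 days (250 − 31 = 219 remain).
April has 30 days (219 − 30 = 189 remain).
May has 31 days (189 − 31 = 158 remain).
June has 30 days (158 − 30 = 128 remain).
July has 31 days (128 − 31 = 97 remain).
August has 31 days (97 − 31 = 66 remain).
September has 30 days (66 − 30 = 36 remain).
October has 31 days (36 − 31 = 5 remain).
5 into November → November 5.

5 November 2061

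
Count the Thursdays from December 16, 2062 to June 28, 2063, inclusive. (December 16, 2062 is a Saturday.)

28

December 16, 2062 is a Saturday; the first Thursday on or after it is December 21, 2062 (5 days later).
From December 21, 2062 to June 28, 2063: 10 + 31 + 28 + 31 + 30 + 31 + 28 = 189 days (rest of December, January, February, March, April, May, June).
189 ÷ 7 = 27 full weeks with remainder 0, so 27 more Thursdays after the first → 28.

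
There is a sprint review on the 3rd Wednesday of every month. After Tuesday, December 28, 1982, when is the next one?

December 1982 starts on a Wednesday; its first Wednesday is the 1st, so the 3rd Wednesday is the 15th — December 15, 1982.
That is not after December 28, 1982, so look at January 1983.
January 1983 starts on a Saturday; its first Wednesday is the 5th, so the 3rd Wednesday is the 19th — January 19, 1983.

January 19, 1983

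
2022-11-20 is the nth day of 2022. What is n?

Days in months before November: 31 + 28 + 31 + 30 + 31 + 30 + 31 + 31 + 30 + 31 = 304.
Plus 20 days into November → day 324.

324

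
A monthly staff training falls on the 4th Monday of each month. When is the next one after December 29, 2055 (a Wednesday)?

January 24, 2056

December 2055 starts on a Wednesday; its first Monday is the 6th, so the 4th Monday is the 27th — December 27, 2055.
That is not after December 29, 2055, so look at January 2056.
January 2056 starts on a Saturday; its first Monday is the 3rd, so the 4th Monday is the 24th — January 24, 2056.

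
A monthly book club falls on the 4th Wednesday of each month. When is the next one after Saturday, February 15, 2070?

February 2070 starts on a Saturday; its first Wednesday is the 5th, so the 4th Wednesday is the 26th — February 26, 2070.
February 26, 2070 is after February 15, 2070, so that is the next one.

February 26, 2070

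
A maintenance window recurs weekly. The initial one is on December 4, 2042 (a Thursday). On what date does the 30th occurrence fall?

The 30th occurrence is 29 intervals after the first: 29 × 7 = 203 days after December 4, 2042.
December has 31 days — 27 days to the end of December leaves 176.
January has 31 days (145 left).
February has 28 days (117 left).
March has 31 days (86 left).
April has 30 days (56 left).
May has 31 days (25 left).
25 days into June → June 25, 2043.

June 25, 2043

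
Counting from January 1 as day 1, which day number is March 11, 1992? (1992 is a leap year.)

Days in months before March: 31 + 29 = 60.
Plus 11 days into March → day 71.

71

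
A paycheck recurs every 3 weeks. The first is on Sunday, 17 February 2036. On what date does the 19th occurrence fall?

The 19th occurrence is 18 intervals after the first: 18 × 21 = 378 days after 17 February 2036.
February has 29 days — 12 days to the end of February leaves 366.
March has 31 days (335 left).
April has 30 days (305 left).
May has 31 days (274 left).
June has 30 days (244 left).
July has 31 days (213 left).
August has 31 days (182 left).
September has 30 days (152 left).
October has 31 days (121 left).
November has 30 days (91 left).
December has 31 days (60 left).
January has 31 days (29 left).
February has 28 days (1 left).
1 day into March → 1 March 2037.

1 March 2037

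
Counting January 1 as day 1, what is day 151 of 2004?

Jan has 31 days (151 − 31 = 120 remain).
Feb has 29 days (120 − 29 = 91 remain).
Mar has 31 days (91 − 31 = 60 remain).
Apr has 30 days (60 − 30 = 30 remain).
30 into May → May 30.

May 30, 2004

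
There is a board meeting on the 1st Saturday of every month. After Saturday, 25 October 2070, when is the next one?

October 2070 starts on a Wednesday, so its 1st Saturday is 4 October 2070 (3 days in).
That is not after 25 October 2070, so look at November 2070.
November 2070 starts on a Saturday, so its 1st Saturday is 1 November 2070.

1 November 2070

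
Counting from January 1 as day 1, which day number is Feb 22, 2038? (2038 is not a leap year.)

Days in months before Feb: 31 = 31.
Plus 22 days into Feb → day 53.

53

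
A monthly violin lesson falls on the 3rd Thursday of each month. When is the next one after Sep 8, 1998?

Sep 17, 1998

Sep 1998 starts on a Tuesday; its first Thursday is the 3rd, so the 3rd Thursday is the 17th — Sep 17, 1998.
Sep 17, 1998 is after Sep 8, 1998, so that is the next one.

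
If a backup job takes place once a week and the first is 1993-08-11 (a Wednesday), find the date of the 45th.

The 45th occurrence is 44 intervals after the first: 44 × 7 = 308 days after 1993-08-11.
August has 31 days — 20 days to the end of August leaves 288.
September has 30 days (258 left).
October has 31 days (227 left).
November has 30 days (197 left).
December has 31 days (166 left).
January has 31 days (135 left).
February has 28 days (107 left).
March has 31 days (76 left).
April has 30 days (46 left).
May has 31 days (15 left).
15 days into June → 1994-06-15.

1994-06-15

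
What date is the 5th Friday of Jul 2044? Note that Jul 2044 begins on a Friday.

Jul 29, 2044

Jul 2044 begins on a Friday, so the first Friday is Jul 1.
The 5th Friday is 4 weeks later: 1 + 28 = 29.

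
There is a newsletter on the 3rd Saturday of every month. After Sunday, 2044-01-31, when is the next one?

January 2044 starts on a Friday; its first Saturday is the 2nd, so the 3rd Saturday is the 16th — 2044-01-16.
That is not after 2044-01-31, so look at February 2044.
February 2044 starts on a Monday; its first Saturday is the 6th, so the 3rd Saturday is the 20th — 2044-02-20.

2044-02-20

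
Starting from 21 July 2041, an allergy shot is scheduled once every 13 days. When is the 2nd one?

3 August 2041

The 2nd occurrence is 1 interval after the first: 1 × 13 = 13 days after 21 July 2041.
July has 31 days — 10 days to the end of July leaves 3.
3 days into August → 3 August 2041.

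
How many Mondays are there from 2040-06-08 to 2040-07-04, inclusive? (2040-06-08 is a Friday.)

2040-06-08 is a Friday; the first Monday on or after it is 2040-06-11 (3 days later).
From 2040-06-11 to 2040-07-04: 19 + 4 = 23 days (rest of June, July).
23 ÷ 7 = 3 full weeks with remainder 2, so 3 more Mondays after the first → 4.

4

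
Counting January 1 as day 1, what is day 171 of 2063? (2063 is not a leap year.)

20 June 2063

January has 31 days (171 − 31 = 140 remain).
February has 28 days (140 − 28 = 112 remain).
March has 31 days (112 − 31 = 81 remain).
April has 30 days (81 − 30 = 51 remain).
May has 31 days (51 − 31 = 20 remain).
20 into June → June 20.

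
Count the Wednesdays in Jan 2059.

Jan 1, 2059 is a Wednesday; the first Wednesday on or after it is Jan 1, 2059.
From Jan 1, 2059 to Jan 31, 2059 is 31 − 1 = 30 days.
30 ÷ 7 = 4 full weeks with remainder 2, so 4 more Wednesdays after the first → 5.

5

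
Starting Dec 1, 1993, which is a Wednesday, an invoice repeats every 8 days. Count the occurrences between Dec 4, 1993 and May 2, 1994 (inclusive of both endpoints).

Occurrences land 8·i days after Dec 1, 1993 for i = 0, 1, 2, …
Dec 4, 1993 is 3 days after the start; 3 ÷ 8 = 0 remainder 3; since the remainder is 3, round up to i = 1. First occurrence in the window: #2 on Dec 9, 1993 (1×8 = 8 days in).
May 2, 1994 is 152 days after the start; 152 ÷ 8 = 19 remainder 0. Last occurrence in the window: #20 on May 2, 1994.
Occurrences #2 through #20: 19 in total.

19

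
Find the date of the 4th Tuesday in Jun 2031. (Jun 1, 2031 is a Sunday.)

Jun 2031 begins on a Sunday, so the first Tuesday is Jun 3 (2 days later).
The 4th Tuesday is 3 weeks later: 3 + 21 = 24.

Jun 24, 2031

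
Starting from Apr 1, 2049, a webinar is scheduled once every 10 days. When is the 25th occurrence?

The 25th occurrence is 24 intervals after the first: 24 × 10 = 240 days after Apr 1, 2049.
Apr has 30 days — 29 days to the end of Apr leaves 211.
May has 31 days (180 left).
Jun has 30 days (150 left).
Jul has 31 days (119 left).
Aug has 31 days (88 left).
Sep has 30 days (58 left).
Oct has 31 days (27 left).
27 days into Nov → Nov 27, 2049.

Nov 27, 2049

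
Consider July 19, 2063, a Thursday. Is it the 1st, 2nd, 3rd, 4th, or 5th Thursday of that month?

Day 19 falls in week ⌈19/7⌉ of the month.
Days 1–7 hold the 1st Thursday, 8–14 the 2nd, 15–21 the 3rd, 22–28 the 4th, 29–31 the 5th.
19 is in the range for the 3rd.

3rd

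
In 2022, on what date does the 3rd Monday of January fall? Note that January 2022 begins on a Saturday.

January 2022 begins on a Saturday, so the first Monday is January 3 (2 days later).
The 3rd Monday is 2 weeks later: 3 + 14 = 17.

January 17, 2022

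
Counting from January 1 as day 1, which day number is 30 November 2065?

334

Days in months before November: 31 + 28 + 31 + 30 + 31 + 30 + 31 + 31 + 30 + 31 = 304.
Plus 30 days into November → day 334.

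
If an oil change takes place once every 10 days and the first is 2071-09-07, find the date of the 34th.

2072-08-02

The 34th occurrence is 33 intervals after the first: 33 × 10 = 330 days after 2071-09-07.
September has 30 days — 23 days to the end of September leaves 307.
October has 31 days (276 left).
November has 30 days (246 left).
December has 31 days (215 left).
January has 31 days (184 left).
February has 29 days (155 left).
March has 31 days (124 left).
April has 30 days (94 left).
May has 31 days (63 left).
June has 30 days (33 left).
July has 31 days (2 left).
2 days into August → 2072-08-02.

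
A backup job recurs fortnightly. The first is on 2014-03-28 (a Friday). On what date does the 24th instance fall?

2015-02-13

The 24th occurrence is 23 intervals after the first: 23 × 14 = 322 days after 2014-03-28.
March has 31 days — 3 days to the end of March leaves 319.
April has 30 days (289 left).
May has 31 days (258 left).
June has 30 days (228 left).
July has 31 days (197 left).
August has 31 days (166 left).
September has 30 days (136 left).
October has 31 days (105 left).
November has 30 days (75 left).
December has 31 days (44 left).
January has 31 days (13 left).
13 days into February → 2015-02-13.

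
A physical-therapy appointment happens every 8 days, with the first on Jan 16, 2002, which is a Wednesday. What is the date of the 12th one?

The 12th occurrence is 11 intervals after the first: 11 × 8 = 88 days after Jan 16, 2002.
Jan has 31 days — 15 days to the end of Jan leaves 73.
Feb has 28 days (45 left).
Mar has 31 days (14 left).
14 days into Apr → Apr 14, 2002.

Apr 14, 2002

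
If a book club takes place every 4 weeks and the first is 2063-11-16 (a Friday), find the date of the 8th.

2064-05-30

The 8th occurrence is 7 intervals after the first: 7 × 28 = 196 days after 2063-11-16.
November has 30 days — 14 days to the end of November leaves 182.
December has 31 days (151 left).
January has 31 days (120 left).
February has 29 days (91 left).
March has 31 days (60 left).
April has 30 days (30 left).
30 days into May → 2064-05-30.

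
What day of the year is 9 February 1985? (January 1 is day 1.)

Days in months before February: 31 = 31.
Plus 9 days into February → day 40.

40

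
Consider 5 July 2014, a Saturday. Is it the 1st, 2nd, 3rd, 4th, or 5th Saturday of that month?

Day 5 falls in week ⌈5/7⌉ of the month.
Days 1–7 hold the 1st Saturday, 8–14 the 2nd, 15–21 the 3rd, 22–28 the 4th, 29–31 the 5th.
5 is in the range for the 1st.

1st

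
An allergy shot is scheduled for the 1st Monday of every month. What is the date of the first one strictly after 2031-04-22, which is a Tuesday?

2031-05-05

April 2031 starts on a Tuesday, so its 1st Monday is 2031-04-07 (6 days in).
That is not after 2031-04-22, so look at May 2031.
May 2031 starts on a Thursday, so its 1st Monday is 2031-05-05 (4 days in).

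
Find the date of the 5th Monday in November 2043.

2043-11-30

The first Monday of November 2043 is November 2.
The 5th Monday is 4 weeks later: 2 + 28 = 30.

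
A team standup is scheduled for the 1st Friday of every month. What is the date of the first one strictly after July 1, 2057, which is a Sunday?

July 6, 2057

July 2057 starts on a Sunday, so its 1st Friday is July 6, 2057 (5 days in).
July 6, 2057 is after July 1, 2057, so that is the next one.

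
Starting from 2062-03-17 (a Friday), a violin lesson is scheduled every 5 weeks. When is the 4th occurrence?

The 4th occurrence is 3 intervals after the first: 3 × 35 = 105 days after 2062-03-17.
March has 31 days — 14 days to the end of March leaves 91.
April has 30 days (61 left).
May has 31 days (30 left).
30 days into June → 2062-06-30.

2062-06-30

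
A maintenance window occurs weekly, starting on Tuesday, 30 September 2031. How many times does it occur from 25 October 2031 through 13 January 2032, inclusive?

Occurrences land 7·i days after 30 September 2031 for i = 0, 1, 2, …
25 October 2031 is 25 days after the start; 25 ÷ 7 = 3 remainder 4; since the remainder is 4, round up to i = 4. First occurrence in the window: #5 on 28 October 2031 (4×7 = 28 days in).
13 January 2032 is 105 days after the start; 105 ÷ 7 = 15 remainder 0. Last occurrence in the window: #16 on 13 January 2032.
Occurrences #5 through #16: 12 in total.

12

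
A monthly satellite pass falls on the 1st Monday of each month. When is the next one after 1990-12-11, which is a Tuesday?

December 1990 starts on a Saturday, so its 1st Monday is 1990-12-03 (2 days in).
That is not after 1990-12-11, so look at January 1991.
January 1991 starts on a Tuesday, so its 1st Monday is 1991-01-07 (6 days in).

1991-01-07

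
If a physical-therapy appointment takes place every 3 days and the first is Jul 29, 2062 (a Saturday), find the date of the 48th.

Dec 17, 2062

The 48th occurrence is 47 intervals after the first: 47 × 3 = 141 days after Jul 29, 2062.
Jul has 31 days — 2 days to the end of Jul leaves 139.
Aug has 31 days (108 left).
Sep has 30 days (78 left).
Oct has 31 days (47 left).
Nov has 30 days (17 left).
17 days into Dec → Dec 17, 2062.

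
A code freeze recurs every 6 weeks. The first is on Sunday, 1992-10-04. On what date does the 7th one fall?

1993-06-13

The 7th occurrence is 6 intervals after the first: 6 × 42 = 252 days after 1992-10-04.
October has 31 days — 27 days to the end of October leaves 225.
November has 30 days (195 left).
December has 31 days (164 left).
January has 31 days (133 left).
February has 28 days (105 left).
March has 31 days (74 left).
April has 30 days (44 left).
May has 31 days (13 left).
13 days into June → 1993-06-13.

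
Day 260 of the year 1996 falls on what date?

Jan has 31 days (260 − 31 = 229 remain).
Feb has 29 days (229 − 29 = 200 remain).
Mar has 31 days (200 − 31 = 169 remain).
Apr has 30 days (169 − 30 = 139 remain).
May has 31 days (139 − 31 = 108 remain).
Jun has 30 days (108 − 30 = 78 remain).
Jul has 31 days (78 − 31 = 47 remain).
Aug has 31 days (47 − 31 = 16 remain).
16 into Sep → Sep 16.

Sep 16, 1996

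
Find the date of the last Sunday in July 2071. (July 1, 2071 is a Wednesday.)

July 2071 begins on a Wednesday, so the first Sunday is July 5 (4 days later).
July 2071 has 31 days. Adding weeks: 5, 12, 19, 26 — the last one ≤ 31 is the 26th.

July 26, 2071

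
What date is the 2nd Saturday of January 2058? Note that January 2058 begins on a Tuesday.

12 January 2058

January 2058 begins on a Tuesday, so the first Saturday is January 5 (4 days later).
The 2nd Saturday is 1 weeks later: 5 + 7 = 12.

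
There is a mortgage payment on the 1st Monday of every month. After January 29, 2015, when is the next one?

February 2, 2015

January 2015 starts on a Thursday, so its 1st Monday is January 5, 2015 (4 days in).
That is not after January 29, 2015, so look at February 2015.
February 2015 starts on a Sunday, so its 1st Monday is February 2, 2015 (1 day in).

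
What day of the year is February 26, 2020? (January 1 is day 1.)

57

Days in months before February: 31 = 31.
Plus 26 days into February → day 57.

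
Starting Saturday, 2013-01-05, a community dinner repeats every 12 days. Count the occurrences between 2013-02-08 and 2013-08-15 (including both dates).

16

Occurrences land 12·i days after 2013-01-05 for i = 0, 1, 2, …
2013-02-08 is 34 days after the start; 34 ÷ 12 = 2 remainder 10; since the remainder is 10, round up to i = 3. First occurrence in the window: #4 on 2013-02-10 (3×12 = 36 days in).
2013-08-15 is 222 days after the start; 222 ÷ 12 = 18 remainder 6. Last occurrence in the window: #19 on 2013-08-09.
Occurrences #4 through #19: 16 in total.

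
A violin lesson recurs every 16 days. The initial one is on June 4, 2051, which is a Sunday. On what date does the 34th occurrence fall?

November 13, 2052

The 34th occurrence is 33 intervals after the first: 33 × 16 = 528 days after June 4, 2051.
June has 30 days — 26 days to the end of June leaves 502.
From end of June to end of 2051 is 184 days (318 left).
January has 31 days (287 left).
February has 29 days (258 left).
March has 31 days (227 left).
April has 30 days (197 left).
May has 31 days (166 left).
June has 30 days (136 left).
July has 31 days (105 left).
August has 31 days (74 left).
September has 30 days (44 left).
October has 31 days (13 left).
13 days into November → November 13, 2052.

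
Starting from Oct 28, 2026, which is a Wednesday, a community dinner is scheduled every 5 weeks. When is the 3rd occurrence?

The 3rd occurrence is 2 intervals after the first: 2 × 35 = 70 days after Oct 28, 2026.
Oct has 31 days — 3 days to the end of Oct leaves 67.
Nov has 30 days (37 left).
Dec has 31 days (6 left).
6 days into Jan → Jan 6, 2027.

Jan 6, 2027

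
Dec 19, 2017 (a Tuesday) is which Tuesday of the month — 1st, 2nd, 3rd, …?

Day 19 falls in week ⌈19/7⌉ of the month.
Days 1–7 hold the 1st Tuesday, 8–14 the 2nd, 15–21 the 3rd, 22–28 the 4th, 29–31 the 5th.
19 is in the range for the 3rd.

3rd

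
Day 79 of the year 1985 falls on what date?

January has 31 days (79 − 31 = 48 remain).
February has 28 days (48 − 28 = 20 remain).
20 into March → March 20.

March 20, 1985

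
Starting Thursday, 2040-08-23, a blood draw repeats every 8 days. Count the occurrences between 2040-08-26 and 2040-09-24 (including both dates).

Occurrences land 8·i days after 2040-08-23 for i = 0, 1, 2, …
2040-08-26 is 3 days after the start; 3 ÷ 8 = 0 remainder 3; since the remainder is 3, round up to i = 1. First occurrence in the window: #2 on 2040-08-31 (1×8 = 8 days in).
2040-09-24 is 32 days after the start; 32 ÷ 8 = 4 remainder 0. Last occurrence in the window: #5 on 2040-09-24.
Occurrences #2 through #5: 4 in total.

4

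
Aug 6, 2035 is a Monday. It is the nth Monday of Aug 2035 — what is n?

Day 6 falls in week ⌈6/7⌉ of the month.
Days 1–7 hold the 1st Monday, 8–14 the 2nd, 15–21 the 3rd, 22–28 the 4th, 29–31 the 5th.
6 is in the range for the 1st.

1st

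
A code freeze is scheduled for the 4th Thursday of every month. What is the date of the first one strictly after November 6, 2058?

November 2058 starts on a Friday; its first Thursday is the 7th, so the 4th Thursday is the 28th — November 28, 2058.
November 28, 2058 is after November 6, 2058, so that is the next one.

November 28, 2058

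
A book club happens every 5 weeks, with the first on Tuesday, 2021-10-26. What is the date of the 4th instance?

2022-02-08

The 4th occurrence is 3 intervals after the first: 3 × 35 = 105 days after 2021-10-26.
October has 31 days — 5 days to the end of October leaves 100.
November has 30 days (70 left).
December has 31 days (39 left).
January has 31 days (8 left).
8 days into February → 2022-02-08.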